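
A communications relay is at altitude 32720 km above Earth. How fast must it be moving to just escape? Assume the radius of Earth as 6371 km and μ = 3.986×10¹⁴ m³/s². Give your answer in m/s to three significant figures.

r = 6371 + 32720 = 39091 km = 3.9091×10⁷ m.
Escape speed v_esc = √(2μ/r) = √(2 × 3.986×10¹⁴ / 3.909×10⁷) = √(2.039×10⁷) = 4516 m/s.

v_esc ≈ 4520 m/s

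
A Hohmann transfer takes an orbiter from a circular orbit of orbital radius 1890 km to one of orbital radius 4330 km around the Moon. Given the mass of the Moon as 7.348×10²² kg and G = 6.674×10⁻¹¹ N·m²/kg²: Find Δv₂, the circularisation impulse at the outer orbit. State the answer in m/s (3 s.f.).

Δv ≈ 235 m/s

μ = GM = 6.674×10⁻¹¹ × 7.348×10²² = 4.904×10¹² m³/s².
r₁ = 1890 km = 1.890×10⁶ m.
r₂ = 4330 km = 4.330×10⁶ m.
Transfer ellipse a_t = (r₁ + r₂)/2 = 3.110×10⁶ m.
At r₁: circular v_c1 = √(μ/r₁) = 1611 m/s; transfer-perilune v_p = √[μ(2/r₁ − 1/a_t)] = 1901 m/s.
At r₂: circular v_c2 = √(μ/r₂) = 1064 m/s; transfer-apolune v_a = √[μ(2/r₂ − 1/a_t)] = 829.6 m/s.
Δv₂ = v_c2 − v_a = 234.6 m/s.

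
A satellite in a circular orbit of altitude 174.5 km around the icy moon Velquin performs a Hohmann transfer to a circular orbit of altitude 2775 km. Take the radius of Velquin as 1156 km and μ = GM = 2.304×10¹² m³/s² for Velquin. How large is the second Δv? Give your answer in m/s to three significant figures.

r₁ = 1156 + 174.5 = 1330.5 km = 1.3305×10⁶ m.
r₂ = 1156 + 2775 = 3931.0 km = 3.9310×10⁶ m.
Transfer ellipse a_t = (r₁ + r₂)/2 = 2.631×10⁶ m.
At r₁: circular v_c1 = √(μ/r₁) = 1316 m/s; transfer-periapsis v_p = √[μ(2/r₁ − 1/a_t)] = 1609 m/s.
At r₂: circular v_c2 = √(μ/r₂) = 765.6 m/s; transfer-apoapsis v_a = √[μ(2/r₂ − 1/a_t)] = 544.4 m/s.
Δv₂ = v_c2 − v_a = 221.1 m/s.

Δv ≈ 221 m/s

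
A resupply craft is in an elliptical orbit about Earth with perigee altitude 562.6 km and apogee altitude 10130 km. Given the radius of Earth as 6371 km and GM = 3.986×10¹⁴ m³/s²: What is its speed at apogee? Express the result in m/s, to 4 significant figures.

v ≈ 3781 m/s

r_p = 6371 + 562.6 = 6933.6 km = 6.9336×10⁶ m.
r_a = 6371 + 10130 = 16501 km = 1.6501×10⁷ m.
Semi-major axis a = (r_p + r_a)/2 = 11717 km = 1.172×10⁷ m.
Vis-viva: v² = μ(2/r − 1/a) = 3.986×10¹⁴ × (1.212×10⁻⁷ − 8.534×10⁻⁸) = 1.429×10⁷ m²/s².
v = 3781 m/s.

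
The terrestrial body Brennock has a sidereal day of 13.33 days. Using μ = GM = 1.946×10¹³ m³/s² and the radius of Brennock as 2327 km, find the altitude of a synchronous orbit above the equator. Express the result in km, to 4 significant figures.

h_sync ≈ 84470 km

T = 13.33 days = 1.152×10⁶ s.
A synchronous orbit has period T, so by Kepler's third law a = (μT²/4π²)^(1/3).
μT²/4π² = 1.946×10¹³ × (1.152×10⁶)² / 39.48 = 6.538×10²³ m³.
a = 8.679×10⁷ m = 86794 km.
Altitude h = a − R = 86794 − 2327 = 84467 km.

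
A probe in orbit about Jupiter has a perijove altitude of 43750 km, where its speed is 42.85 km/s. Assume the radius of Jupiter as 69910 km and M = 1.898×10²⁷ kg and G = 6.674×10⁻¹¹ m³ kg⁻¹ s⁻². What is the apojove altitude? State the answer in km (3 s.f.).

apojove altitude ≈ 4.61×10⁵ km

μ = GM = 6.674×10⁻¹¹ × 1.898×10²⁷ = 1.267×10¹⁷ m³/s².
r_p = 69910 + 43750 = 1.1366×10⁵ km = 1.137×10⁸ m.
Specific energy ε = v²/2 − μ/r = -1.964×10⁸ J/kg, so a = −μ/(2ε) = 3.224×10⁸ m.
The apsides satisfy r_p + r_a = 2a, so the apojove radius is 2a − r_p = 5.312×10⁸ m = 5.3123×10⁵ km.
Apojove altitude = 5.3123×10⁵ − 69910 = 4.6132×10⁵ km.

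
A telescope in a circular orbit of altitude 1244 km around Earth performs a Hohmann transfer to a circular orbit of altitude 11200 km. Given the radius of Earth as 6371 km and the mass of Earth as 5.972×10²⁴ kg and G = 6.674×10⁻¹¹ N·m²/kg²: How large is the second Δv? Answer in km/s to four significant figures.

μ = GM = 6.674×10⁻¹¹ × 5.972×10²⁴ = 3.986×10¹⁴ m³/s².
r₁ = 6371 + 1244 = 7615.0 km = 7.6150×10⁶ m.
r₂ = 6371 + 11200 = 17571 km = 1.7571×10⁷ m.
Transfer ellipse a_t = (r₁ + r₂)/2 = 1.259×10⁷ m.
At r₁: circular v_c1 = √(μ/r₁) = 7235 m/s; transfer-perigee v_p = √[μ(2/r₁ − 1/a_t)] = 8546 m/s.
At r₂: circular v_c2 = √(μ/r₂) = 4763 m/s; transfer-apogee v_a = √[μ(2/r₂ − 1/a_t)] = 3704 m/s.
Δv₂ = v_c2 − v_a = 1059 m/s.
= 1.059 km/s.

Δv ≈ 1.059 km/s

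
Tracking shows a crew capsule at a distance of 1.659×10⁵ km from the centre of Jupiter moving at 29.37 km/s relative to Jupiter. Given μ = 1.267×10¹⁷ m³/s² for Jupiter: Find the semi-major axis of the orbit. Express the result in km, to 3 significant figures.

a ≈ 1.91×10⁵ km

r = 1.659×10⁸ m.
Vis-viva rearranged: 1/a = 2/r − v²/μ = 1.206×10⁻⁸ − 6.808×10⁻⁹ = 5.247×10⁻⁹ m⁻¹.
a = 1.906×10⁸ m = 1.9058×10⁵ km.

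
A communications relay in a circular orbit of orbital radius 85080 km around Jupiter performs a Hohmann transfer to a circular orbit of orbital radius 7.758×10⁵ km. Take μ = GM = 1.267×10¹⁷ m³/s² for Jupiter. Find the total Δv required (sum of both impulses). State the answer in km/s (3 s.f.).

Δv_total ≈ 20.3 km/s

r₁ = 85080 km = 8.508×10⁷ m.
r₂ = 7.758×10⁵ km = 7.758×10⁸ m.
Transfer ellipse a_t = (r₁ + r₂)/2 = 4.304×10⁸ m.
At r₁: circular v_c1 = √(μ/r₁) = 38590 m/s; transfer-perijove v_p = √[μ(2/r₁ − 1/a_t)] = 51810 m/s.
Δv₁ = v_p − v_c1 = 13220 m/s.
At r₂: circular v_c2 = √(μ/r₂) = 12780 m/s; transfer-apojove v_a = √[μ(2/r₂ − 1/a_t)] = 5682 m/s.
Δv₂ = v_c2 − v_a = 7098 m/s.
Total Δv = Δv₁ + Δv₂ = 20320 m/s = 20.32 km/s.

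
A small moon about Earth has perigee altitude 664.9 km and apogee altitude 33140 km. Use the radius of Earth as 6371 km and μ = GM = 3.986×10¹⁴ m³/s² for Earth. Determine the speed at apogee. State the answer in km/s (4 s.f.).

v ≈ 1.746 km/s

r_p = 6371 + 664.9 = 7035.9 km = 7.0359×10⁶ m.
r_a = 6371 + 33140 = 39511 km = 3.9511×10⁷ m.
Semi-major axis a = (r_p + r_a)/2 = 23273 km = 2.327×10⁷ m.
Vis-viva: v² = μ(2/r − 1/a) = 3.986×10¹⁴ × (5.062×10⁻⁸ − 4.297×10⁻⁸) = 3.050×10⁶ m²/s².
v = 1746 m/s = 1.746 km/s.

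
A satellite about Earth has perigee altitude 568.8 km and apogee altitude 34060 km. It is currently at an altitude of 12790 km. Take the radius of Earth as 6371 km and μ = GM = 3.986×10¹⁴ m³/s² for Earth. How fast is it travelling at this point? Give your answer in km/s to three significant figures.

r_p = 6371 + 568.8 = 6939.8 km = 6.9398×10⁶ m.
r_a = 6371 + 34060 = 40431 km = 4.0431×10⁷ m.
r = 6371 + 12790 = 19161 km = 1.916×10⁷ m.
Semi-major axis a = (r_p + r_a)/2 = 23685 km = 2.369×10⁷ m.
Vis-viva: v² = μ(2/r − 1/a) = 3.986×10¹⁴ × (1.044×10⁻⁷ − 4.222×10⁻⁸) = 2.478×10⁷ m²/s².
v = 4978 m/s = 4.978 km/s.

v ≈ 4.98 km/s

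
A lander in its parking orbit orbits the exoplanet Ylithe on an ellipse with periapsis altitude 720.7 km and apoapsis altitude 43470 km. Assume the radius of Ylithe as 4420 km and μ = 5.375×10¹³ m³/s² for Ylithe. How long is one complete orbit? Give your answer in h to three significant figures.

r_p = 4420 + 720.7 = 5140.7 km = 5.1407×10⁶ m.
r_a = 4420 + 43470 = 47890 km = 4.7890×10⁷ m.
Semi-major axis a = (r_p + r_a)/2 = (5140.7 + 47890)/2 = 26515 km = 2.652×10⁷ m.
By Kepler's third law T = 2π√(a³/μ) = 2π × 1.862×10⁴ = 1.170×10⁵ s.
= 32.50 h.

T ≈ 32.5 h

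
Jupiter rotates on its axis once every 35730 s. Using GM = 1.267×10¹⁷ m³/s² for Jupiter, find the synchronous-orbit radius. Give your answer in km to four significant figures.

A synchronous orbit has period T, so by Kepler's third law a = (μT²/4π²)^(1/3).
μT²/4π² = 1.267×10¹⁷ × (3.573×10⁴)² / 39.48 = 4.097×10²⁴ m³.
a = 1.600×10⁸ m = 1.6002×10⁵ km.

r_sync ≈ 1.600×10⁵ km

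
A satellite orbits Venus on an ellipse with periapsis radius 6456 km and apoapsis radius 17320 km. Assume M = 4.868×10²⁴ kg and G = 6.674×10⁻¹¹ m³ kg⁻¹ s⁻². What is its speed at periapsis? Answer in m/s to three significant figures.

v ≈ 8560 m/s

μ = GM = 6.674×10⁻¹¹ × 4.868×10²⁴ = 3.249×10¹⁴ m³/s².
Semi-major axis a = (r_p + r_a)/2 = 11888 km = 1.189×10⁷ m.
Vis-viva: v² = μ(2/r − 1/a) = 3.249×10¹⁴ × (3.098×10⁻⁷ − 8.412×10⁻⁸) = 7.332×10⁷ m²/s².
v = 8563 m/s.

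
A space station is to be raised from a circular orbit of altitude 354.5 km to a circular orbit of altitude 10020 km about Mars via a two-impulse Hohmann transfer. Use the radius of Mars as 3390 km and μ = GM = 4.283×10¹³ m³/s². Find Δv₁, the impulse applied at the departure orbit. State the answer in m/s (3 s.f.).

r₁ = 3390 + 354.5 = 3744.5 km = 3.7445×10⁶ m.
r₂ = 3390 + 10020 = 13410 km = 1.3410×10⁷ m.
Transfer ellipse a_t = (r₁ + r₂)/2 = 8.577×10⁶ m.
At r₁: circular v_c1 = √(μ/r₁) = 3382 m/s; transfer-periapsis v_p = √[μ(2/r₁ − 1/a_t)] = 4229 m/s.
Δv₁ = v_p − v_c1 = 846.8 m/s.

Δv ≈ 847 m/s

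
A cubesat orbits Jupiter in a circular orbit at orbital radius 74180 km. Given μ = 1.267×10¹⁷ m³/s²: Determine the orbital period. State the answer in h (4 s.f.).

T ≈ 3.133 h

r = 74180 km = 7.418×10⁷ m.
Kepler's third law: T = 2π√(r³/μ) = 2π√((7.418×10⁷)³ / 1.267×10¹⁷).
r³/μ = 3.222×10⁶ s², so T = 2π × 1.795×10³ = 1.128×10⁴ s.
Converting: 1.128×10⁴ s ÷ 3600 = 3.133 h.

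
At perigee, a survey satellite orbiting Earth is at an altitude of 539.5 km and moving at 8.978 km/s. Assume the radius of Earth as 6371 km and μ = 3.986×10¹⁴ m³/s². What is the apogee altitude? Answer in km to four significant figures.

r_p = 6371 + 539.5 = 6910.5 km = 6.910×10⁶ m.
Specific energy ε = v²/2 − μ/r = -1.738×10⁷ J/kg, so a = −μ/(2ε) = 1.147×10⁷ m.
The apsides satisfy r_p + r_a = 2a, so the apogee radius is 2a − r_p = 1.603×10⁷ m = 16026 km.
Apogee altitude = 16026 − 6371 = 9655.4 km.

apogee altitude ≈ 9655 km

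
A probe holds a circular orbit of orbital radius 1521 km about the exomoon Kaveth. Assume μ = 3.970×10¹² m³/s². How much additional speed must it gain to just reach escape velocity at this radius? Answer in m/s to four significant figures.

r = 1521 km = 1.521×10⁶ m.
Circular speed v_c = √(μ/r) = 1616 m/s.
Escape speed v_esc = √(2μ/r) = √2 × v_c = 2285 m/s.
Δv = v_esc − v_c = 669.2 m/s.

Δv ≈ 669.2 m/s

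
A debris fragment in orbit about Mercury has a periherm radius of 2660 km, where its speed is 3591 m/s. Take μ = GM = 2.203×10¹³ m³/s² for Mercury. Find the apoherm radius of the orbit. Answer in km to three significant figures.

apoherm radius ≈ 9350 km

r_p = 2.660×10⁶ m.
Specific energy ε = v²/2 − μ/r = -1.834×10⁶ J/kg, so a = −μ/(2ε) = 6.005×10⁶ m.
The apsides satisfy r_p + r_a = 2a, so the apoherm radius is 2a − r_p = 9.350×10⁶ m = 9349.9 km.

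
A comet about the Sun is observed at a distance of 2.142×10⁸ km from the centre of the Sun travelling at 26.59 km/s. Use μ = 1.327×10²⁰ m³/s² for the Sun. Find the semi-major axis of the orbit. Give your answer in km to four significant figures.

r = 2.142×10¹¹ m.
Specific orbital energy ε = v²/2 − μ/r = (26590)²/2 − 1.327×10²⁰/2.142×10¹¹ = -2.660×10⁸ J/kg.
Since ε = −μ/(2a), a = −μ/(2ε) = 2.494×10¹¹ m = 2.4944×10⁸ km.

a ≈ 2.494×10⁸ km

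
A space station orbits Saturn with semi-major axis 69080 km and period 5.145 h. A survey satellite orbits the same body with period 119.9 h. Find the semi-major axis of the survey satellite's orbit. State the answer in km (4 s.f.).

Kepler's third law: a³ ∝ T², so a₂ = a₁ (T₂/T₁)^(2/3).
T₂/T₁ = 23.30, (T₂/T₁)^(2/3) = 8.159.
a₂ = 69080 × 8.159 = 5.636×10⁵ km.

a₂ ≈ 5.636×10⁵ km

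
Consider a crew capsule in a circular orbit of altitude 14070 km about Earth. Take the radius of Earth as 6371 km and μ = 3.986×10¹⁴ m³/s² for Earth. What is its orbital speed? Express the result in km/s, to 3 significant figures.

v ≈ 4.42 km/s

r = 6371 + 14070 = 20441 km = 2.0441×10⁷ m.
For a circular orbit v = √(μ/r) = √(3.986×10¹⁴ / 2.044×10⁷) = √(1.950×10⁷) = 4416 m/s.
That is 4.416 km/s.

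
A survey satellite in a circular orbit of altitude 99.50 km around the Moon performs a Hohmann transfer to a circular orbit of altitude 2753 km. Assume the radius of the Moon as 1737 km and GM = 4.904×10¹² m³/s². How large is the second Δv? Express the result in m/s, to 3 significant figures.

Δv ≈ 249 m/s

r₁ = 1737 + 99.50 = 1836.5 km = 1.8365×10⁶ m.
r₂ = 1737 + 2753 = 4490.0 km = 4.4900×10⁶ m.
Transfer ellipse a_t = (r₁ + r₂)/2 = 3.163×10⁶ m.
At r₁: circular v_c1 = √(μ/r₁) = 1634 m/s; transfer-perilune v_p = √[μ(2/r₁ − 1/a_t)] = 1947 m/s.
At r₂: circular v_c2 = √(μ/r₂) = 1045 m/s; transfer-apolune v_a = √[μ(2/r₂ − 1/a_t)] = 796.3 m/s.
Δv₂ = v_c2 − v_a = 248.8 m/s.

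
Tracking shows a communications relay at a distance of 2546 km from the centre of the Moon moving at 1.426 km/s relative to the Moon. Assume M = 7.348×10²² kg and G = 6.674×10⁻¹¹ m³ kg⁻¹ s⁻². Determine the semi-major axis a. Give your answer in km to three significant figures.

a ≈ 2700 km

μ = GM = 6.674×10⁻¹¹ × 7.348×10²² = 4.904×10¹² m³/s².
r = 2.546×10⁶ m.
Specific orbital energy ε = v²/2 − μ/r = (1426)²/2 − 4.904×10¹²/2.546×10⁶ = -9.094×10⁵ J/kg.
Since ε = −μ/(2a), a = −μ/(2ε) = 2.696×10⁶ m = 2696.2 km.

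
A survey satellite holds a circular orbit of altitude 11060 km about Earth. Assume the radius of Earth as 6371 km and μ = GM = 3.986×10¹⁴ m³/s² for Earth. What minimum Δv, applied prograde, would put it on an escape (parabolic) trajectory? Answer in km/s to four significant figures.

Δv ≈ 1.981 km/s

r = 6371 + 11060 = 17431 km = 1.7431×10⁷ m.
Circular speed v_c = √(μ/r) = 4782 m/s.
Escape speed v_esc = √(2μ/r) = √2 × v_c = 6763 m/s.
Δv = v_esc − v_c = 1981 m/s = 1.981 km/s.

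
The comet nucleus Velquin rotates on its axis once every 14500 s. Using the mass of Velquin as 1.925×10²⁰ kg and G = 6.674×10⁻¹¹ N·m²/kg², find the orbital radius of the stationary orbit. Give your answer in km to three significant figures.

μ = GM = 6.674×10⁻¹¹ × 1.925×10²⁰ = 1.285×10¹⁰ m³/s².
A synchronous orbit has period T, so by Kepler's third law a = (μT²/4π²)^(1/3).
μT²/4π² = 1.285×10¹⁰ × (1.450×10⁴)² / 39.48 = 6.842×10¹⁶ m³.
a = 4.090×10⁵ m = 409.01 km.

r_sync ≈ 409 km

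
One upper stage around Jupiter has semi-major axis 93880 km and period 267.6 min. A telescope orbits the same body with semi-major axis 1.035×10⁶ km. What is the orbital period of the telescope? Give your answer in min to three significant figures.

Kepler's third law: T² ∝ a³, so T₂ = T₁ (a₂/a₁)^(3/2).
a₂/a₁ = 11.02, (a₂/a₁)^(3/2) = 36.61.
T₂ = 267.6 × 36.61 = 9796 min.

T₂ ≈ 9800 min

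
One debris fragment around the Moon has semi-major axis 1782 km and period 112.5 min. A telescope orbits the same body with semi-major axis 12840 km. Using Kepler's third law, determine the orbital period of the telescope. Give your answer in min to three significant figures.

T₂ ≈ 2180 min

Kepler's third law: T² ∝ a³, so T₂ = T₁ (a₂/a₁)^(3/2).
a₂/a₁ = 7.205, (a₂/a₁)^(3/2) = 19.34.
T₂ = 112.5 × 19.34 = 2176 min.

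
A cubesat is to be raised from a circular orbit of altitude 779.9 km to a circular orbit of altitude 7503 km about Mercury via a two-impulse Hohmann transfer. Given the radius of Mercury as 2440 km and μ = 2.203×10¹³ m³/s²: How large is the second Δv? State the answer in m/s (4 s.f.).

Δv ≈ 447.4 m/s

r₁ = 2440 + 779.9 = 3219.9 km = 3.2199×10⁶ m.
r₂ = 2440 + 7503 = 9943.0 km = 9.9430×10⁶ m.
Transfer ellipse a_t = (r₁ + r₂)/2 = 6.581×10⁶ m.
At r₁: circular v_c1 = √(μ/r₁) = 2616 m/s; transfer-periherm v_p = √[μ(2/r₁ − 1/a_t)] = 3215 m/s.
At r₂: circular v_c2 = √(μ/r₂) = 1488 m/s; transfer-apoherm v_a = √[μ(2/r₂ − 1/a_t)] = 1041 m/s.
Δv₂ = v_c2 − v_a = 447.4 m/s.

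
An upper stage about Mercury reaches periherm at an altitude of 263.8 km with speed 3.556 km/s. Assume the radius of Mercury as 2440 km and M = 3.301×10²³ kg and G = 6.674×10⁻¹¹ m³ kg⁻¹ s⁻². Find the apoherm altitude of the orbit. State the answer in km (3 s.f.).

μ = GM = 6.674×10⁻¹¹ × 3.301×10²³ = 2.203×10¹³ m³/s².
r_p = 2440 + 263.8 = 2703.8 km = 2.704×10⁶ m.
Specific energy ε = v²/2 − μ/r = -1.826×10⁶ J/kg, so a = −μ/(2ε) = 6.034×10⁶ m.
The apsides satisfy r_p + r_a = 2a, so the apoherm radius is 2a − r_p = 9.364×10⁶ m = 9364.3 km.
Apoherm altitude = 9364.3 − 2440 = 6924.3 km.

apoherm altitude ≈ 6920 km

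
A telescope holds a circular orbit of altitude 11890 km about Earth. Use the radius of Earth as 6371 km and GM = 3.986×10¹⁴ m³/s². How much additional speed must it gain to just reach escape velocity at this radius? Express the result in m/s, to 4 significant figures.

Δv ≈ 1935 m/s

r = 6371 + 11890 = 18261 km = 1.8261×10⁷ m.
Circular speed v_c = √(μ/r) = 4672 m/s.
Escape speed v_esc = √(2μ/r) = √2 × v_c = 6607 m/s.
Δv = v_esc − v_c = 1935 m/s.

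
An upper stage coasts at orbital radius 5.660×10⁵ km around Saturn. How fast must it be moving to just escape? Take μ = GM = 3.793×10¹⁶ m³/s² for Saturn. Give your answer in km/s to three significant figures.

r = 5.660×10⁵ km = 5.660×10⁸ m.
Escape speed v_esc = √(2μ/r) = √(2 × 3.793×10¹⁶ / 5.660×10⁸) = √(1.340×10⁸) = 11580 m/s.
= 11.58 km/s.

v_esc ≈ 11.6 km/s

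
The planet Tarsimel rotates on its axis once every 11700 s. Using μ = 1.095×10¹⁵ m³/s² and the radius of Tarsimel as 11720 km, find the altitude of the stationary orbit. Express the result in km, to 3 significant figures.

A synchronous orbit has period T, so by Kepler's third law a = (μT²/4π²)^(1/3).
μT²/4π² = 1.095×10¹⁵ × (1.170×10⁴)² / 39.48 = 3.797×10²¹ m³.
a = 1.560×10⁷ m = 15601 km.
Altitude h = a − R = 15601 − 11720 = 3880.6 km.

h_sync ≈ 3880 km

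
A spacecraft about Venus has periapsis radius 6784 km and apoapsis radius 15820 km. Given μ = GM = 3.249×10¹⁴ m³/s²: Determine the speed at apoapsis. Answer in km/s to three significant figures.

v ≈ 3.51 km/s

Semi-major axis a = (r_p + r_a)/2 = 11302 km = 1.130×10⁷ m.
Vis-viva: v² = μ(2/r − 1/a) = 3.249×10¹⁴ × (1.264×10⁻⁷ − 8.848×10⁻⁸) = 1.233×10⁷ m²/s².
v = 3511 m/s = 3.511 km/s.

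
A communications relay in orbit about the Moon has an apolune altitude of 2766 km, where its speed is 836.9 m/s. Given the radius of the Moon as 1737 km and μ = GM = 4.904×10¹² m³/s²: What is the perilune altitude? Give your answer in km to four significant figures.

perilune altitude ≈ 397.3 km

r_a = 1737 + 2766 = 4503.0 km = 4.503×10⁶ m.
Specific energy ε = v²/2 − μ/r = -7.389×10⁵ J/kg, so a = −μ/(2ε) = 3.319×10⁶ m.
The apsides satisfy r_p + r_a = 2a, so the perilune radius is 2a − r_a = 2.134×10⁶ m = 2134.3 km.
Perilune altitude = 2134.3 − 1737 = 397.33 km.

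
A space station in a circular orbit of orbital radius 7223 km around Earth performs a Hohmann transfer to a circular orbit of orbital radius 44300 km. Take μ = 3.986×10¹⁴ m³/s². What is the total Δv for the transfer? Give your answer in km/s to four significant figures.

Δv_total ≈ 3.724 km/s

r₁ = 7223 km = 7.223×10⁶ m.
r₂ = 44300 km = 4.430×10⁷ m.
Transfer ellipse a_t = (r₁ + r₂)/2 = 2.576×10⁷ m.
At r₁: circular v_c1 = √(μ/r₁) = 7429 m/s; transfer-perigee v_p = √[μ(2/r₁ − 1/a_t)] = 9742 m/s.
Δv₁ = v_p − v_c1 = 2313 m/s.
At r₂: circular v_c2 = √(μ/r₂) = 3000 m/s; transfer-apogee v_a = √[μ(2/r₂ − 1/a_t)] = 1588 m/s.
Δv₂ = v_c2 − v_a = 1411 m/s.
Total Δv = Δv₁ + Δv₂ = 3724 m/s = 3.724 km/s.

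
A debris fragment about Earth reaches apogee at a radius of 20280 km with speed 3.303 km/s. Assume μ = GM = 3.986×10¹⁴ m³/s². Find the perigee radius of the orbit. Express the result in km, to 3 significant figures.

perigee radius ≈ 7790 km

r_a = 2.028×10⁷ m.
Specific energy ε = v²/2 − μ/r = -1.420×10⁷ J/kg, so a = −μ/(2ε) = 1.404×10⁷ m.
The apsides satisfy r_p + r_a = 2a, so the perigee radius is 2a − r_a = 7.791×10⁶ m = 7790.6 km.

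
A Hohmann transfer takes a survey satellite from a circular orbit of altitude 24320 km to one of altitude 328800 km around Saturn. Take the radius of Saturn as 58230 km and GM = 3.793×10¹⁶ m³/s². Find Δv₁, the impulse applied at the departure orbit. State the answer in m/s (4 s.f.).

Δv ≈ 6086 m/s

r₁ = 58230 + 24320 = 82550 km = 8.2550×10⁷ m.
r₂ = 58230 + 328800 = 387030 km = 3.8703×10⁸ m.
Transfer ellipse a_t = (r₁ + r₂)/2 = 2.348×10⁸ m.
At r₁: circular v_c1 = √(μ/r₁) = 21440 m/s; transfer-perikrone v_p = √[μ(2/r₁ − 1/a_t)] = 27520 m/s.
Δv₁ = v_p − v_c1 = 6086 m/s.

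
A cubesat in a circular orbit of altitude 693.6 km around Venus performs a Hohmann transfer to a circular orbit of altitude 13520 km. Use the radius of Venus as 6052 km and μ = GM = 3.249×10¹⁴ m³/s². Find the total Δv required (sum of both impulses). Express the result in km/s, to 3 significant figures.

r₁ = 6052 + 693.6 = 6745.6 km = 6.7456×10⁶ m.
r₂ = 6052 + 13520 = 19572 km = 1.9572×10⁷ m.
Transfer ellipse a_t = (r₁ + r₂)/2 = 1.316×10⁷ m.
At r₁: circular v_c1 = √(μ/r₁) = 6940 m/s; transfer-periapsis v_p = √[μ(2/r₁ − 1/a_t)] = 8464 m/s.
Δv₁ = v_p − v_c1 = 1524 m/s.
At r₂: circular v_c2 = √(μ/r₂) = 4074 m/s; transfer-apoapsis v_a = √[μ(2/r₂ − 1/a_t)] = 2917 m/s.
Δv₂ = v_c2 − v_a = 1157 m/s.
Total Δv = Δv₁ + Δv₂ = 2681 m/s = 2.681 km/s.

Δv_total ≈ 2.68 km/s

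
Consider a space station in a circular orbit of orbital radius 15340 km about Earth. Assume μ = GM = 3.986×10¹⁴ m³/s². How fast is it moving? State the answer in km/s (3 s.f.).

v ≈ 5.10 km/s

r = 15340 km = 1.534×10⁷ m.
For a circular orbit v = √(μ/r) = √(3.986×10¹⁴ / 1.534×10⁷) = √(2.598×10⁷) = 5097 m/s.
That is 5.097 km/s.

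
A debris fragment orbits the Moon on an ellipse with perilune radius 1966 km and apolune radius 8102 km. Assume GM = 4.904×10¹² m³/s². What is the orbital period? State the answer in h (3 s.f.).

T ≈ 8.90 h

Semi-major axis a = (r_p + r_a)/2 = (1966.0 + 8102.0)/2 = 5034.0 km = 5.034×10⁶ m.
By Kepler's third law T = 2π√(a³/μ) = 2π × 5.100×10³ = 3.205×10⁴ s.
= 8.902 h.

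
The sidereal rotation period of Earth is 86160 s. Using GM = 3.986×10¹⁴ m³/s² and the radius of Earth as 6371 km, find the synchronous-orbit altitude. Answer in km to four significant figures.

A synchronous orbit has period T, so by Kepler's third law a = (μT²/4π²)^(1/3).
μT²/4π² = 3.986×10¹⁴ × (8.616×10⁴)² / 39.48 = 7.495×10²² m³.
a = 4.216×10⁷ m = 42163 km.
Altitude h = a − R = 42163 − 6371 = 35792 km.

h_sync ≈ 35790 km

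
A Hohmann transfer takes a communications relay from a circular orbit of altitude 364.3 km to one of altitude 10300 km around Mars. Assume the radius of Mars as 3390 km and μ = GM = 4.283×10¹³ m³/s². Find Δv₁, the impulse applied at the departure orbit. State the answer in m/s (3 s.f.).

Δv ≈ 854 m/s

r₁ = 3390 + 364.3 = 3754.3 km = 3.7543×10⁶ m.
r₂ = 3390 + 10300 = 13690 km = 1.3690×10⁷ m.
Transfer ellipse a_t = (r₁ + r₂)/2 = 8.722×10⁶ m.
At r₁: circular v_c1 = √(μ/r₁) = 3378 m/s; transfer-periapsis v_p = √[μ(2/r₁ − 1/a_t)] = 4232 m/s.
Δv₁ = v_p − v_c1 = 853.9 m/s.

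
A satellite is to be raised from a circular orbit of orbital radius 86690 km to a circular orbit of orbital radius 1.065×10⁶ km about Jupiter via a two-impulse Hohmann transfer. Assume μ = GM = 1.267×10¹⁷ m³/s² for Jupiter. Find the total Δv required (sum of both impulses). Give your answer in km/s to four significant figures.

r₁ = 86690 km = 8.669×10⁷ m.
r₂ = 1.065×10⁶ km = 1.065×10⁹ m.
Transfer ellipse a_t = (r₁ + r₂)/2 = 5.758×10⁸ m.
At r₁: circular v_c1 = √(μ/r₁) = 38230 m/s; transfer-perijove v_p = √[μ(2/r₁ − 1/a_t)] = 51990 m/s.
Δv₁ = v_p − v_c1 = 13760 m/s.
At r₂: circular v_c2 = √(μ/r₂) = 10910 m/s; transfer-apojove v_a = √[μ(2/r₂ − 1/a_t)] = 4232 m/s.
Δv₂ = v_c2 − v_a = 6675 m/s.
Total Δv = Δv₁ + Δv₂ = 20440 m/s = 20.44 km/s.

Δv_total ≈ 20.44 km/s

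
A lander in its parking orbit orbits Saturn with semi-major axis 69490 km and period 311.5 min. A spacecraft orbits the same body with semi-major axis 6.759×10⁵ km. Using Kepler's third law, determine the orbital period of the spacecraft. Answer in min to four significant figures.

T₂ ≈ 9449 min

Kepler's third law: T² ∝ a³, so T₂ = T₁ (a₂/a₁)^(3/2).
a₂/a₁ = 9.727, (a₂/a₁)^(3/2) = 30.33.
T₂ = 311.5 × 30.33 = 9449 min.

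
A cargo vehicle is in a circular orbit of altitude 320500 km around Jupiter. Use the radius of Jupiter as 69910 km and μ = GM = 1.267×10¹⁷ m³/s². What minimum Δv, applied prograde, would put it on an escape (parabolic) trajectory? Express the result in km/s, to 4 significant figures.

Δv ≈ 7.462 km/s

r = 69910 + 320500 = 390410 km = 3.9041×10⁸ m.
Circular speed v_c = √(μ/r) = 18010 m/s.
Escape speed v_esc = √(2μ/r) = √2 × v_c = 25480 m/s.
Δv = v_esc − v_c = 7462 m/s = 7.462 km/s.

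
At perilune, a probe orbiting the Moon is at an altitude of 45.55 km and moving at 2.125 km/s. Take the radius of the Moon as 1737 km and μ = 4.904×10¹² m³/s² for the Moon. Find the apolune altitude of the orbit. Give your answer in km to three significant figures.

apolune altitude ≈ 6420 km

r_p = 1737 + 45.55 = 1782.5 km = 1.783×10⁶ m.
Specific energy ε = v²/2 − μ/r = -4.933×10⁵ J/kg, so a = −μ/(2ε) = 4.971×10⁶ m.
The apsides satisfy r_p + r_a = 2a, so the apolune radius is 2a − r_p = 8.159×10⁶ m = 8158.6 km.
Apolune altitude = 8158.6 − 1737 = 6421.6 km.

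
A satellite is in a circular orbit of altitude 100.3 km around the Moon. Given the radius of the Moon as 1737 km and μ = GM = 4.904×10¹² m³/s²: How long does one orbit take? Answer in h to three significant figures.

T ≈ 1.96 h

r = 1737 + 100.3 = 1837.3 km = 1.8373×10⁶ m.
Kepler's third law: T = 2π√(r³/μ) = 2π√((1.837×10⁶)³ / 4.904×10¹²).
r³/μ = 1.265×10⁶ s², so T = 2π × 1.125×10³ = 7.066×10³ s.
Converting: 7.066×10³ s ÷ 3600 = 1.963 h.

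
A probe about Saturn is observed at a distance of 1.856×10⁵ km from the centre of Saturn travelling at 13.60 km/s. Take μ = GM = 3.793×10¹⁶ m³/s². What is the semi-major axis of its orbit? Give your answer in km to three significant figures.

r = 1.856×10⁸ m.
Specific orbital energy ε = v²/2 − μ/r = (13600)²/2 − 3.793×10¹⁶/1.856×10⁸ = -1.119×10⁸ J/kg.
Since ε = −μ/(2a), a = −μ/(2ε) = 1.695×10⁸ m = 1.6951×10⁵ km.

a ≈ 1.70×10⁵ km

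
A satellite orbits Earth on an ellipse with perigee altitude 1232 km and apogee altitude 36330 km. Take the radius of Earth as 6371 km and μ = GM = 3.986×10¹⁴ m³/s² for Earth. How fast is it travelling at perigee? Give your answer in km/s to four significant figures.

r_p = 6371 + 1232 = 7603.0 km = 7.6030×10⁶ m.
r_a = 6371 + 36330 = 42701 km = 4.2701×10⁷ m.
Semi-major axis a = (r_p + r_a)/2 = 25152 km = 2.515×10⁷ m.
Vis-viva: v² = μ(2/r − 1/a) = 3.986×10¹⁴ × (2.631×10⁻⁷ − 3.976×10⁻⁸) = 8.901×10⁷ m²/s².
v = 9434 m/s = 9.434 km/s.

v ≈ 9.434 km/s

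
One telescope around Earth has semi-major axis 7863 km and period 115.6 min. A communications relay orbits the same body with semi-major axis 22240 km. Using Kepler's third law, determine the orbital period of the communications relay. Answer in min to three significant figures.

T₂ ≈ 550 min

Kepler's third law: T² ∝ a³, so T₂ = T₁ (a₂/a₁)^(3/2).
a₂/a₁ = 2.828, (a₂/a₁)^(3/2) = 4.757.
T₂ = 115.6 × 4.757 = 549.9 min.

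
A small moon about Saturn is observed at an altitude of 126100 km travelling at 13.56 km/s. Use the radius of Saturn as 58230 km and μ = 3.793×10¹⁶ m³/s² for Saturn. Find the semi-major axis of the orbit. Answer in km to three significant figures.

r = 58230 + 126100 = 1.8433×10⁵ km = 1.843×10⁸ m.
Vis-viva rearranged: 1/a = 2/r − v²/μ = 1.085×10⁻⁸ − 4.848×10⁻⁹ = 6.002×10⁻⁹ m⁻¹.
a = 1.666×10⁸ m = 1.6660×10⁵ km.

a ≈ 1.67×10⁵ km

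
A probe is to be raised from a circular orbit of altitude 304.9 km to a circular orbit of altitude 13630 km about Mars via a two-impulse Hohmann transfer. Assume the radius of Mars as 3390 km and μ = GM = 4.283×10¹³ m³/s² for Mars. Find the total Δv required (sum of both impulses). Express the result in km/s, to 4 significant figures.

Δv_total ≈ 1.599 km/s

r₁ = 3390 + 304.9 = 3694.9 km = 3.6949×10⁶ m.
r₂ = 3390 + 13630 = 17020 km = 1.7020×10⁷ m.
Transfer ellipse a_t = (r₁ + r₂)/2 = 1.036×10⁷ m.
At r₁: circular v_c1 = √(μ/r₁) = 3405 m/s; transfer-periapsis v_p = √[μ(2/r₁ − 1/a_t)] = 4364 m/s.
Δv₁ = v_p − v_c1 = 959.8 m/s.
At r₂: circular v_c2 = √(μ/r₂) = 1586 m/s; transfer-apoapsis v_a = √[μ(2/r₂ − 1/a_t)] = 947.5 m/s.
Δv₂ = v_c2 − v_a = 638.9 m/s.
Total Δv = Δv₁ + Δv₂ = 1599 m/s = 1.599 km/s.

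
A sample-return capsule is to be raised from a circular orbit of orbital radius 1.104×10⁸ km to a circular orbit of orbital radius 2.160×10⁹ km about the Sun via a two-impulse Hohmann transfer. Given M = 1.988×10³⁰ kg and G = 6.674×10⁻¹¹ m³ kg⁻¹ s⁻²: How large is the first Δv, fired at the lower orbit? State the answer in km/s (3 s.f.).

μ = GM = 6.674×10⁻¹¹ × 1.988×10³⁰ = 1.327×10²⁰ m³/s².
r₁ = 1.104×10⁸ km = 1.104×10¹¹ m.
r₂ = 2.160×10⁹ km = 2.160×10¹² m.
Transfer ellipse a_t = (r₁ + r₂)/2 = 1.135×10¹² m.
At r₁: circular v_c1 = √(μ/r₁) = 34670 m/s; transfer-perihelion v_p = √[μ(2/r₁ − 1/a_t)] = 47820 m/s.
Δv₁ = v_p − v_c1 = 13150 m/s.
= 13.15 km/s.

Δv ≈ 13.2 km/s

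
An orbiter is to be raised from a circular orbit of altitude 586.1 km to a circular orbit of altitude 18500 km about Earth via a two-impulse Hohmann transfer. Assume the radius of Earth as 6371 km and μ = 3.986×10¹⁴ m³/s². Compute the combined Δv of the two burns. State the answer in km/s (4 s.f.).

Δv_total ≈ 3.250 km/s

r₁ = 6371 + 586.1 = 6957.1 km = 6.9571×10⁶ m.
r₂ = 6371 + 18500 = 24871 km = 2.4871×10⁷ m.
Transfer ellipse a_t = (r₁ + r₂)/2 = 1.591×10⁷ m.
At r₁: circular v_c1 = √(μ/r₁) = 7569 m/s; transfer-perigee v_p = √[μ(2/r₁ − 1/a_t)] = 9463 m/s.
Δv₁ = v_p − v_c1 = 1893 m/s.
At r₂: circular v_c2 = √(μ/r₂) = 4003 m/s; transfer-apogee v_a = √[μ(2/r₂ − 1/a_t)] = 2647 m/s.
Δv₂ = v_c2 − v_a = 1356 m/s.
Total Δv = Δv₁ + Δv₂ = 3250 m/s = 3.250 km/s.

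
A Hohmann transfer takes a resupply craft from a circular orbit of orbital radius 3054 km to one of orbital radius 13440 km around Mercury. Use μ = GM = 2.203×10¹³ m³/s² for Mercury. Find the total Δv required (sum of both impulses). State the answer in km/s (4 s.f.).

Δv_total ≈ 1.244 km/s

r₁ = 3054 km = 3.054×10⁶ m.
r₂ = 13440 km = 1.344×10⁷ m.
Transfer ellipse a_t = (r₁ + r₂)/2 = 8.247×10⁶ m.
At r₁: circular v_c1 = √(μ/r₁) = 2686 m/s; transfer-periherm v_p = √[μ(2/r₁ − 1/a_t)] = 3429 m/s.
Δv₁ = v_p − v_c1 = 742.9 m/s.
At r₂: circular v_c2 = √(μ/r₂) = 1280 m/s; transfer-apoherm v_a = √[μ(2/r₂ − 1/a_t)] = 779.1 m/s.
Δv₂ = v_c2 − v_a = 501.2 m/s.
Total Δv = Δv₁ + Δv₂ = 1244 m/s = 1.244 km/s.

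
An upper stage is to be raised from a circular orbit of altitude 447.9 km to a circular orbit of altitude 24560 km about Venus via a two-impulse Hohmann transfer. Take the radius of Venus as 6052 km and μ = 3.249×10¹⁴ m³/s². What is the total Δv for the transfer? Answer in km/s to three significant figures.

Δv_total ≈ 3.34 km/s

r₁ = 6052 + 447.9 = 6499.9 km = 6.4999×10⁶ m.
r₂ = 6052 + 24560 = 30612 km = 3.0612×10⁷ m.
Transfer ellipse a_t = (r₁ + r₂)/2 = 1.856×10⁷ m.
At r₁: circular v_c1 = √(μ/r₁) = 7070 m/s; transfer-periapsis v_p = √[μ(2/r₁ − 1/a_t)] = 9081 m/s.
Δv₁ = v_p − v_c1 = 2011 m/s.
At r₂: circular v_c2 = √(μ/r₂) = 3258 m/s; transfer-apoapsis v_a = √[μ(2/r₂ − 1/a_t)] = 1928 m/s.
Δv₂ = v_c2 − v_a = 1330 m/s.
Total Δv = Δv₁ + Δv₂ = 3340 m/s = 3.340 km/s.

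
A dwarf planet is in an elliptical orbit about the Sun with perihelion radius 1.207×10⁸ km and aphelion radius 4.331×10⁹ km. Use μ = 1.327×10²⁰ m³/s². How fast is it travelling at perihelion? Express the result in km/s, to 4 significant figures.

Semi-major axis a = (r_p + r_a)/2 = 2.2258×10⁹ km = 2.226×10¹² m.
Vis-viva: v² = μ(2/r − 1/a) = 1.327×10²⁰ × (1.657×10⁻¹¹ − 4.493×10⁻¹³) = 2.139×10⁹ m²/s².
v = 46250 m/s = 46.25 km/s.

v ≈ 46.25 km/s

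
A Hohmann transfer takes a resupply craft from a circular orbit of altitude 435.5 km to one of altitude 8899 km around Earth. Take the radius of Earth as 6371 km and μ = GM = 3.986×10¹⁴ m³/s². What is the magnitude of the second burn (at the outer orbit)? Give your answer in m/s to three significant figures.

r₁ = 6371 + 435.5 = 6806.5 km = 6.8065×10⁶ m.
r₂ = 6371 + 8899 = 15270 km = 1.5270×10⁷ m.
Transfer ellipse a_t = (r₁ + r₂)/2 = 1.104×10⁷ m.
At r₁: circular v_c1 = √(μ/r₁) = 7653 m/s; transfer-perigee v_p = √[μ(2/r₁ − 1/a_t)] = 9001 m/s.
At r₂: circular v_c2 = √(μ/r₂) = 5109 m/s; transfer-apogee v_a = √[μ(2/r₂ − 1/a_t)] = 4012 m/s.
Δv₂ = v_c2 − v_a = 1097 m/s.

Δv ≈ 1100 m/s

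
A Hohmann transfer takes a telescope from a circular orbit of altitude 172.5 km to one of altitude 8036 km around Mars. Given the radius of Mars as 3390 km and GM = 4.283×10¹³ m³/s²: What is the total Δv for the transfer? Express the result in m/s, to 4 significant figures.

Δv_total ≈ 1415 m/s

r₁ = 3390 + 172.5 = 3562.5 km = 3.5625×10⁶ m.
r₂ = 3390 + 8036 = 11426 km = 1.1426×10⁷ m.
Transfer ellipse a_t = (r₁ + r₂)/2 = 7.494×10⁶ m.
At r₁: circular v_c1 = √(μ/r₁) = 3467 m/s; transfer-periapsis v_p = √[μ(2/r₁ − 1/a_t)] = 4281 m/s.
Δv₁ = v_p − v_c1 = 814.0 m/s.
At r₂: circular v_c2 = √(μ/r₂) = 1936 m/s; transfer-apoapsis v_a = √[μ(2/r₂ − 1/a_t)] = 1335 m/s.
Δv₂ = v_c2 − v_a = 601.2 m/s.
Total Δv = Δv₁ + Δv₂ = 1415 m/s.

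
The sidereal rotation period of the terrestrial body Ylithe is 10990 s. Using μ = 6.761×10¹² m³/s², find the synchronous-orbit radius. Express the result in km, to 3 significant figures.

A synchronous orbit has period T, so by Kepler's third law a = (μT²/4π²)^(1/3).
μT²/4π² = 6.761×10¹² × (1.099×10⁴)² / 39.48 = 2.068×10¹⁹ m³.
a = 2.745×10⁶ m = 2745.0 km.

r_sync ≈ 2750 km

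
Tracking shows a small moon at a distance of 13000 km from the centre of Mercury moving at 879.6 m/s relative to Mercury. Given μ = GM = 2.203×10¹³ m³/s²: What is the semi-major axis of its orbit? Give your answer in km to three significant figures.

a ≈ 8420 km

r = 1.300×10⁷ m.
Specific orbital energy ε = v²/2 − μ/r = (879.6)²/2 − 2.203×10¹³/1.300×10⁷ = -1.308×10⁶ J/kg.
Since ε = −μ/(2a), a = −μ/(2ε) = 8.423×10⁶ m = 8422.8 km.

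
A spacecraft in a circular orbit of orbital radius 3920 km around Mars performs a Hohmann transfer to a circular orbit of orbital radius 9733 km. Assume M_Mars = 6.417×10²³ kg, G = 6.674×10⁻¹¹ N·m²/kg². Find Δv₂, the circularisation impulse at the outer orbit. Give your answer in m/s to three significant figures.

μ = GM = 6.674×10⁻¹¹ × 6.417×10²³ = 4.283×10¹³ m³/s².
r₁ = 3920 km = 3.920×10⁶ m.
r₂ = 9733 km = 9.733×10⁶ m.
Transfer ellipse a_t = (r₁ + r₂)/2 = 6.826×10⁶ m.
At r₁: circular v_c1 = √(μ/r₁) = 3305 m/s; transfer-periapsis v_p = √[μ(2/r₁ − 1/a_t)] = 3947 m/s.
At r₂: circular v_c2 = √(μ/r₂) = 2098 m/s; transfer-apoapsis v_a = √[μ(2/r₂ − 1/a_t)] = 1590 m/s.
Δv₂ = v_c2 − v_a = 508.1 m/s.

Δv ≈ 508 m/s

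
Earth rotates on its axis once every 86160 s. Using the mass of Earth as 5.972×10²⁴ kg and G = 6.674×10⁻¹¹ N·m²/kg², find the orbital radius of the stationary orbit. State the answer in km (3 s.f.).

μ = GM = 6.674×10⁻¹¹ × 5.972×10²⁴ = 3.986×10¹⁴ m³/s².
A synchronous orbit has period T, so by Kepler's third law a = (μT²/4π²)^(1/3).
μT²/4π² = 3.986×10¹⁴ × (8.616×10⁴)² / 39.48 = 7.495×10²² m³.
a = 4.216×10⁷ m = 42162 km.

r_sync ≈ 42200 km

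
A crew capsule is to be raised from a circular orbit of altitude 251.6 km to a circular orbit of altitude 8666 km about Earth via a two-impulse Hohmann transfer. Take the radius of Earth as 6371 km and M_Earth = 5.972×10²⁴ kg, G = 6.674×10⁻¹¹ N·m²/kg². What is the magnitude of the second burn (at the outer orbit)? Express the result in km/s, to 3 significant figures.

Δv ≈ 1.12 km/s

μ = GM = 6.674×10⁻¹¹ × 5.972×10²⁴ = 3.986×10¹⁴ m³/s².
r₁ = 6371 + 251.6 = 6622.6 km = 6.6226×10⁶ m.
r₂ = 6371 + 8666 = 15037 km = 1.5037×10⁷ m.
Transfer ellipse a_t = (r₁ + r₂)/2 = 1.083×10⁷ m.
At r₁: circular v_c1 = √(μ/r₁) = 7758 m/s; transfer-perigee v_p = √[μ(2/r₁ − 1/a_t)] = 9141 m/s.
At r₂: circular v_c2 = √(μ/r₂) = 5148 m/s; transfer-apogee v_a = √[μ(2/r₂ − 1/a_t)] = 4026 m/s.
Δv₂ = v_c2 − v_a = 1122 m/s.
= 1.122 km/s.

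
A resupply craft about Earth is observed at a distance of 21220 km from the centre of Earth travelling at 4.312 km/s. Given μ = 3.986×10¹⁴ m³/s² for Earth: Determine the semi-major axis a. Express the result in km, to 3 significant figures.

a ≈ 21000 km

r = 2.122×10⁷ m.
Specific orbital energy ε = v²/2 − μ/r = (4312)²/2 − 3.986×10¹⁴/2.122×10⁷ = -9.487×10⁶ J/kg.
Since ε = −μ/(2a), a = −μ/(2ε) = 2.101×10⁷ m = 21007 km.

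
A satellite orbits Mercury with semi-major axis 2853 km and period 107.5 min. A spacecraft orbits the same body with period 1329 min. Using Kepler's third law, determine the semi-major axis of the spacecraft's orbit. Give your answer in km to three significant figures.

Kepler's third law: a³ ∝ T², so a₂ = a₁ (T₂/T₁)^(2/3).
T₂/T₁ = 12.36, (T₂/T₁)^(2/3) = 5.347.
a₂ = 2853 × 5.347 = 15250 km.

a₂ ≈ 15300 km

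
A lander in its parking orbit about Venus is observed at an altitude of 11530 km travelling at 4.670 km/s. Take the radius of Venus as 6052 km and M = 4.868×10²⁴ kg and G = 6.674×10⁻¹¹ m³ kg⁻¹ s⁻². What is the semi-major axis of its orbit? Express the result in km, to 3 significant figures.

a ≈ 21400 km

μ = GM = 6.674×10⁻¹¹ × 4.868×10²⁴ = 3.249×10¹⁴ m³/s².
r = 6052 + 11530 = 17582 km = 1.758×10⁷ m.
Specific orbital energy ε = v²/2 − μ/r = (4670)²/2 − 3.249×10¹⁴/1.758×10⁷ = -7.574×10⁶ J/kg.
Since ε = −μ/(2a), a = −μ/(2ε) = 2.145×10⁷ m = 21447 km.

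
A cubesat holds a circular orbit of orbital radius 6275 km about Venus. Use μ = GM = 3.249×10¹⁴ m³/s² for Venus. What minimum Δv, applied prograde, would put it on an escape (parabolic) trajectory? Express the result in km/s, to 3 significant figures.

Δv ≈ 2.98 km/s

r = 6275 km = 6.275×10⁶ m.
Circular speed v_c = √(μ/r) = 7196 m/s.
Escape speed v_esc = √(2μ/r) = √2 × v_c = 10180 m/s.
Δv = v_esc − v_c = 2981 m/s = 2.981 km/s.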